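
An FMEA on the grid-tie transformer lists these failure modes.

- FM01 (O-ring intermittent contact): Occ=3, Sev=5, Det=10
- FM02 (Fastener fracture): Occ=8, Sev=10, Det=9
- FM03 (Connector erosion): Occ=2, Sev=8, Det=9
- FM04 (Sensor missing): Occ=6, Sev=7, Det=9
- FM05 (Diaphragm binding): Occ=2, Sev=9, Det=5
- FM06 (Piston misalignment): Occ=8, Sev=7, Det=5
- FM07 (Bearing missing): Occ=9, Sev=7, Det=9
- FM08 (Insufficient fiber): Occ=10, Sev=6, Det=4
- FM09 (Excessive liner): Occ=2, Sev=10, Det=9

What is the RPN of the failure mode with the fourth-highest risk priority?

RPN = Severity × Occurrence × Detection:
  FM01: 5 × 3 × 10 = 150
  FM02: 10 × 8 × 9 = 720
  FM03: 8 × 2 × 9 = 144
  FM04: 7 × 6 × 9 = 378
  FM05: 9 × 2 × 5 = 90
  FM06: 7 × 8 × 5 = 280
  FM07: 7 × 9 × 9 = 567
  FM08: 6 × 10 × 4 = 240
  FM09: 10 × 2 × 9 = 180
Sorted descending: 720, 567, 378, 280, 240, 180, 150, 144, 90.
The fourth-highest RPN is 280 (FM06).

280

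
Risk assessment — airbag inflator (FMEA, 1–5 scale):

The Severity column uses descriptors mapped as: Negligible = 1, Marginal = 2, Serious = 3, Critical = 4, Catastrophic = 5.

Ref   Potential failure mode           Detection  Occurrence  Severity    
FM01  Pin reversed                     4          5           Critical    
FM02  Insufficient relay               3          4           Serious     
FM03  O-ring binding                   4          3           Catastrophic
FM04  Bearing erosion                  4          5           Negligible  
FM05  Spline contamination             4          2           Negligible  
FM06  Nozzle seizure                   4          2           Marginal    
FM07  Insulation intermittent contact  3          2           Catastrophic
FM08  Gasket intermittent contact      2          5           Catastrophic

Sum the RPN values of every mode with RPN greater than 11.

292

RPN = Severity × Occurrence × Detection:
  FM01: 4 × 5 × 4 = 80
  FM02: 3 × 4 × 3 = 36
  FM03: 5 × 3 × 4 = 60
  FM04: 1 × 5 × 4 = 20
  FM05: 1 × 2 × 4 = 8
  FM06: 2 × 2 × 4 = 16
  FM07: 5 × 2 × 3 = 30
  FM08: 5 × 5 × 2 = 50
RPN > 11: FM01 (80), FM02 (36), FM03 (60), FM04 (20), FM06 (16), FM07 (30), FM08 (50).
Sum: 80 + 36 + 60 + 20 + 16 + 30 + 50 = 292.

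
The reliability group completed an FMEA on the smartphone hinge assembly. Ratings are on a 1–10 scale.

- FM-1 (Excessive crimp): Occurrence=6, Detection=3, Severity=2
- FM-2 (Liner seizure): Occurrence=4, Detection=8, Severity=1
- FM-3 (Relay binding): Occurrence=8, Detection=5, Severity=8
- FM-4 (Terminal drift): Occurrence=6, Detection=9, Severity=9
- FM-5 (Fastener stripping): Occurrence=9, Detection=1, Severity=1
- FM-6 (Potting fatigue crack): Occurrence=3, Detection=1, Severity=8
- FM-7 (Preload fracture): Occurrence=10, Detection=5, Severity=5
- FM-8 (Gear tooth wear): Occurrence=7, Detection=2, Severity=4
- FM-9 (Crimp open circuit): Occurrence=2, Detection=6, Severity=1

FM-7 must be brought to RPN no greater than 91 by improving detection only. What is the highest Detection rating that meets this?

1

FM-7: S=5, O=10, D=5 → current RPN = 250.
Fixed product = 50. Need 50 × D ≤ 91, so D ≤ 91/50 = 1.82.
Maximum integer Detection rating = 1 (gives RPN 50; D=2 would give 100 > 91).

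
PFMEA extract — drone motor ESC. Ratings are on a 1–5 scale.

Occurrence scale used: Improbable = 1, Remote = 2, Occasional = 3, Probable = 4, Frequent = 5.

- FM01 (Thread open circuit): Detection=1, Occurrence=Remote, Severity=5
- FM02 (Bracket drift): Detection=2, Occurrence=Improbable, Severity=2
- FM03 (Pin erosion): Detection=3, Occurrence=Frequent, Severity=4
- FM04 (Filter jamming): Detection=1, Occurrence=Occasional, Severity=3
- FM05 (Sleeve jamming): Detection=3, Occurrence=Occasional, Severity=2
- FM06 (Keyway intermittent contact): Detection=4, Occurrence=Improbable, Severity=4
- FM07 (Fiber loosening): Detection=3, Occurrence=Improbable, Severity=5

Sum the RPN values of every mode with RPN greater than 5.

RPN = Severity × Occurrence × Detection:
  FM01: 5 × 2 × 1 = 10
  FM02: 2 × 1 × 2 = 4
  FM03: 4 × 5 × 3 = 60
  FM04: 3 × 3 × 1 = 9
  FM05: 2 × 3 × 3 = 18
  FM06: 4 × 1 × 4 = 16
  FM07: 5 × 1 × 3 = 15
RPN > 5: FM01 (10), FM03 (60), FM04 (9), FM05 (18), FM06 (16), FM07 (15).
Sum: 10 + 60 + 9 + 18 + 16 + 15 = 128.

128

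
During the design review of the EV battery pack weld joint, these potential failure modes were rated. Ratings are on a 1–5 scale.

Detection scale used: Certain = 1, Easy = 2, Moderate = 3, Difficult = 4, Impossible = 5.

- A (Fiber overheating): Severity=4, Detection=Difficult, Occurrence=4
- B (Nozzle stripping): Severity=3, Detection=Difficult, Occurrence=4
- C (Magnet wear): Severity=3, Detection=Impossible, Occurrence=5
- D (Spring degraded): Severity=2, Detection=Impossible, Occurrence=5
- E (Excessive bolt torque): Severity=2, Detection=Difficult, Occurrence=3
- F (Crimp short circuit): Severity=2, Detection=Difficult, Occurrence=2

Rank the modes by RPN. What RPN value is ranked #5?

RPN = Severity × Occurrence × Detection:
  A: 4 × 4 × 4 = 64
  B: 3 × 4 × 4 = 48
  C: 3 × 5 × 5 = 75
  D: 2 × 5 × 5 = 50
  E: 2 × 3 × 4 = 24
  F: 2 × 2 × 4 = 16
Sorted descending: 75, 64, 50, 48, 24, 16.
The fifth-highest RPN is 24 (E).

24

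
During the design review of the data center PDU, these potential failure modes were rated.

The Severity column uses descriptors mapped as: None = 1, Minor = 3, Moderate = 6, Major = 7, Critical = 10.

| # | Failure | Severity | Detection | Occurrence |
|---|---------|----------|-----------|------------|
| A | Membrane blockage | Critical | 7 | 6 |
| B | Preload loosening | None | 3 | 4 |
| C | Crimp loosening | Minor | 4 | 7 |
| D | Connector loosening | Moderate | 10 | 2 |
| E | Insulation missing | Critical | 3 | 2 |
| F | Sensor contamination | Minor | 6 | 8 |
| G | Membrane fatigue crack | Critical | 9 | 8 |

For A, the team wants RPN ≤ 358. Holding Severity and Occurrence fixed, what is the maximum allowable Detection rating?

5

A: S=10, O=6, D=7 → current RPN = 420.
Fixed product = 60. Need 60 × D ≤ 358, so D ≤ 358/60 = 5.97.
Maximum integer Detection rating = 5 (gives RPN 300; D=6 would give 360 > 358).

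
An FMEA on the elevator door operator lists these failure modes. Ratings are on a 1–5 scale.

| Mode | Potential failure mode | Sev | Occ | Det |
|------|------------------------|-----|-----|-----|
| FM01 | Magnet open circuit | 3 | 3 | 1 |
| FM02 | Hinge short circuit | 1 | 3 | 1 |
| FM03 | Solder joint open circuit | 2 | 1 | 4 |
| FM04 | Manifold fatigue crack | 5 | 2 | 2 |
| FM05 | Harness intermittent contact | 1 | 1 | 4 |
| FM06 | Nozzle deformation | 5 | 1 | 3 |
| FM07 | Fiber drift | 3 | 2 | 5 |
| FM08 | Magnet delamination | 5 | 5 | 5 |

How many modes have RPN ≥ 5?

6

RPN = Severity × Occurrence × Detection:
  FM01: 3 × 3 × 1 = 9
  FM02: 1 × 3 × 1 = 3
  FM03: 2 × 1 × 4 = 8
  FM04: 5 × 2 × 2 = 20
  FM05: 1 × 1 × 4 = 4
  FM06: 5 × 1 × 3 = 15
  FM07: 3 × 2 × 5 = 30
  FM08: 5 × 5 × 5 = 125
Modes with RPN ≥ 5: FM01 (9), FM03 (8), FM04 (20), FM06 (15), FM07 (30), FM08 (125) → 6.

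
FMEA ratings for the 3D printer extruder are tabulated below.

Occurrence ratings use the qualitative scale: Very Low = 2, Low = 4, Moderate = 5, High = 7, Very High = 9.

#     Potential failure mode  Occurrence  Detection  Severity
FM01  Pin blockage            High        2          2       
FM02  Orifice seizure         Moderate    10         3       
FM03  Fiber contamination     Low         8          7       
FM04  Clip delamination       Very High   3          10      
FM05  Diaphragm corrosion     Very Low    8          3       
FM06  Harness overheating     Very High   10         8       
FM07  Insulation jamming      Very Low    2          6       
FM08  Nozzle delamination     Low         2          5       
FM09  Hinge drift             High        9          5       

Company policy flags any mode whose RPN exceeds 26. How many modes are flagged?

8

RPN = Severity × Occurrence × Detection:
  FM01: 2 × 7 × 2 = 28
  FM02: 3 × 5 × 10 = 150
  FM03: 7 × 4 × 8 = 224
  FM04: 10 × 9 × 3 = 270
  FM05: 3 × 2 × 8 = 48
  FM06: 8 × 9 × 10 = 720
  FM07: 6 × 2 × 2 = 24
  FM08: 5 × 4 × 2 = 40
  FM09: 5 × 7 × 9 = 315
Modes with RPN > 26: FM01 (28), FM02 (150), FM03 (224), FM04 (270), FM05 (48), FM06 (720), FM08 (40), FM09 (315) → 8.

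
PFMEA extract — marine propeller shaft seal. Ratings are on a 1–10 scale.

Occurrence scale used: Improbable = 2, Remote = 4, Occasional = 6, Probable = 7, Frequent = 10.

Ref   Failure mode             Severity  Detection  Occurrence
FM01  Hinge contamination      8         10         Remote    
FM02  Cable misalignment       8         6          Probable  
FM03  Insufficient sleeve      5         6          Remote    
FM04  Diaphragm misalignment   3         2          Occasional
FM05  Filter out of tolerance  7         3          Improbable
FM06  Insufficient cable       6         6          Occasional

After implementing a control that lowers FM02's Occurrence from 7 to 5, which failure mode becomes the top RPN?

RPN = Severity × Occurrence × Detection:
  FM01: 8 × 4 × 10 = 320
  FM02: 8 × 7 × 6 = 336
  FM03: 5 × 4 × 6 = 120
  FM04: 3 × 6 × 2 = 36
  FM05: 7 × 2 × 3 = 42
  FM06: 6 × 6 × 6 = 216
After action: FM02 → 8 × 5 × 6 = 240.
Revised RPNs: FM01=320, FM02=240, FM06=216, FM03=120, FM05=42, FM04=36.
Highest is now FM01 (320).

FM01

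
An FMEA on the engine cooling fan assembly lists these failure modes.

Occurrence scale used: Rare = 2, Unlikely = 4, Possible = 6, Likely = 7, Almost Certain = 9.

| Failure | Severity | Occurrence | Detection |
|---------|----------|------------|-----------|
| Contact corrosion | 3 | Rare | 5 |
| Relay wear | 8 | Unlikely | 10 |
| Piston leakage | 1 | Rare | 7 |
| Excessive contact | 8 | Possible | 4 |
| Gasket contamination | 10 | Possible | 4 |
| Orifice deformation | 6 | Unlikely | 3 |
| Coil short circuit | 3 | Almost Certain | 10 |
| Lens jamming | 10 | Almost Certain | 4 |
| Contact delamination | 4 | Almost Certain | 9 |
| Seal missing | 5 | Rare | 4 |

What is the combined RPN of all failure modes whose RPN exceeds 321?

RPN = Severity × Occurrence × Detection:
  Contact corrosion: 3 × 2 × 5 = 30
  Relay wear: 8 × 4 × 10 = 320
  Piston leakage: 1 × 2 × 7 = 14
  Excessive contact: 8 × 6 × 4 = 192
  Gasket contamination: 10 × 6 × 4 = 240
  Orifice deformation: 6 × 4 × 3 = 72
  Coil short circuit: 3 × 9 × 10 = 270
  Lens jamming: 10 × 9 × 4 = 360
  Contact delamination: 4 × 9 × 9 = 324
  Seal missing: 5 × 2 × 4 = 40
RPN > 321: Lens jamming (360), Contact delamination (324).
Sum: 360 + 324 = 684.

684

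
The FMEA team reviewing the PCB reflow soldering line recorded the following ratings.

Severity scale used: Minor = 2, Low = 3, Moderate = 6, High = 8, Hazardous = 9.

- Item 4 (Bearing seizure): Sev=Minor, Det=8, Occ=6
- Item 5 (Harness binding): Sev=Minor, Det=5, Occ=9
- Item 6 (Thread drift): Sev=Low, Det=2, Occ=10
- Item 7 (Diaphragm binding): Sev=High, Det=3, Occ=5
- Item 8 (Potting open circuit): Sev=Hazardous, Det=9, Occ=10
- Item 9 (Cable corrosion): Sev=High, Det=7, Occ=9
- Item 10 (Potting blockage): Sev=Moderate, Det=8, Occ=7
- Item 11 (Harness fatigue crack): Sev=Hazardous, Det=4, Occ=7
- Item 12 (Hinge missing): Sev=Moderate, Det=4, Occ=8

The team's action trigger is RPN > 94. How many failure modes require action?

RPN = Severity × Occurrence × Detection:
  Item 4: 2 × 6 × 8 = 96
  Item 5: 2 × 9 × 5 = 90
  Item 6: 3 × 10 × 2 = 60
  Item 7: 8 × 5 × 3 = 120
  Item 8: 9 × 10 × 9 = 810
  Item 9: 8 × 9 × 7 = 504
  Item 10: 6 × 7 × 8 = 336
  Item 11: 9 × 7 × 4 = 252
  Item 12: 6 × 8 × 4 = 192
Modes with RPN > 94: Item 4 (96), Item 7 (120), Item 8 (810), Item 9 (504), Item 10 (336), Item 11 (252), Item 12 (192) → 7.

7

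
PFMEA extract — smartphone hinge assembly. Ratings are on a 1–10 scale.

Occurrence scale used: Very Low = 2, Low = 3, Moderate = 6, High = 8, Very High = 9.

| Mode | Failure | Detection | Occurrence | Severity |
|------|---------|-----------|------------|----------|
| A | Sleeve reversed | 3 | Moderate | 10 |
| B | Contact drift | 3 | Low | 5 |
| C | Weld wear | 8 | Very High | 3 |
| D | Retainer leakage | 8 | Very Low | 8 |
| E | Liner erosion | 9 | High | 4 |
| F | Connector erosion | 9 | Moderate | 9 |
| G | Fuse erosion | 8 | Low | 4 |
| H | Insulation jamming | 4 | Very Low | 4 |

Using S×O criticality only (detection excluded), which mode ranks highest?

Criticality = Severity × Occurrence:
  A: 10 × 6 = 60
  B: 5 × 3 = 15
  C: 3 × 9 = 27
  D: 8 × 2 = 16
  E: 4 × 8 = 32
  F: 9 × 6 = 54
  G: 4 × 3 = 12
  H: 4 × 2 = 8
Highest criticality is 60 → A.

A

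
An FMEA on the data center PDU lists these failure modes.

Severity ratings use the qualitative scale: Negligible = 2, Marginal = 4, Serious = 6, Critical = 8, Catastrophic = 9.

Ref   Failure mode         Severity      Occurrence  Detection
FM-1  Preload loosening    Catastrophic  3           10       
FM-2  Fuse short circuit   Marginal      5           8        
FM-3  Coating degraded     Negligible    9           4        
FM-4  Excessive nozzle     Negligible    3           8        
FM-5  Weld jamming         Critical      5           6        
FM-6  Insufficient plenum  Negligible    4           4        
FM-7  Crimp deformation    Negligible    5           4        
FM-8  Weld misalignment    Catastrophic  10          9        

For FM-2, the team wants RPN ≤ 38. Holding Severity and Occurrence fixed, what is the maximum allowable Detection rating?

1

FM-2: S=4, O=5, D=8 → current RPN = 160.
Fixed product = 20. Need 20 × D ≤ 38, so D ≤ 38/20 = 1.90.
Maximum integer Detection rating = 1 (gives RPN 20; D=2 would give 40 > 38).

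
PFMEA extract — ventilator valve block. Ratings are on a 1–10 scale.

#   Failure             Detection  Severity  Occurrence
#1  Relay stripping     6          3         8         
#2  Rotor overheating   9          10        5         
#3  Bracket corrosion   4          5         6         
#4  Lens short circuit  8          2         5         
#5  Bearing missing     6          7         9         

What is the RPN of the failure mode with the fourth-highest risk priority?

RPN = Severity × Occurrence × Detection:
  #1: 3 × 8 × 6 = 144
  #2: 10 × 5 × 9 = 450
  #3: 5 × 6 × 4 = 120
  #4: 2 × 5 × 8 = 80
  #5: 7 × 9 × 6 = 378
Sorted descending: 450, 378, 144, 120, 80.
The fourth-highest RPN is 120 (#3).

120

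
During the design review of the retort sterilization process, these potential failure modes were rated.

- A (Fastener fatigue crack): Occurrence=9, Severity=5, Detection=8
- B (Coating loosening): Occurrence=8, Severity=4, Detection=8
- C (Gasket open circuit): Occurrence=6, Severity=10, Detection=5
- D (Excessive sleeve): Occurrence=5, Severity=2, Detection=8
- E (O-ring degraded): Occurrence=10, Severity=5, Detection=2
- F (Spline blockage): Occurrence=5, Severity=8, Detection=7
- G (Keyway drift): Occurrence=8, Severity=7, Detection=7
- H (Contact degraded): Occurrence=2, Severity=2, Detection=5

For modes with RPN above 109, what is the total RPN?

1588

RPN = Severity × Occurrence × Detection:
  A: 5 × 9 × 8 = 360
  B: 4 × 8 × 8 = 256
  C: 10 × 6 × 5 = 300
  D: 2 × 5 × 8 = 80
  E: 5 × 10 × 2 = 100
  F: 8 × 5 × 7 = 280
  G: 7 × 8 × 7 = 392
  H: 2 × 2 × 5 = 20
RPN > 109: A (360), B (256), C (300), F (280), G (392).
Sum: 360 + 256 + 300 + 280 + 392 = 1588.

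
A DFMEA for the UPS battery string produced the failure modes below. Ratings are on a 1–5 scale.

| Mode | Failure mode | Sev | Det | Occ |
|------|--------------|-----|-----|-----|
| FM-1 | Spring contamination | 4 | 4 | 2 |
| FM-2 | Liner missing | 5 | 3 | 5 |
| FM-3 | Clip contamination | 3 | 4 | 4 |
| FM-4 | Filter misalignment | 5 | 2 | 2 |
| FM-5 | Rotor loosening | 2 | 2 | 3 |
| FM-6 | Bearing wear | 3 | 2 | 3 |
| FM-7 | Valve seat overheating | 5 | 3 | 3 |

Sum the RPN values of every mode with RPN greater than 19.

220

RPN = Severity × Occurrence × Detection:
  FM-1: 4 × 2 × 4 = 32
  FM-2: 5 × 5 × 3 = 75
  FM-3: 3 × 4 × 4 = 48
  FM-4: 5 × 2 × 2 = 20
  FM-5: 2 × 3 × 2 = 12
  FM-6: 3 × 3 × 2 = 18
  FM-7: 5 × 3 × 3 = 45
RPN > 19: FM-1 (32), FM-2 (75), FM-3 (48), FM-4 (20), FM-7 (45).
Sum: 32 + 75 + 48 + 20 + 45 = 220.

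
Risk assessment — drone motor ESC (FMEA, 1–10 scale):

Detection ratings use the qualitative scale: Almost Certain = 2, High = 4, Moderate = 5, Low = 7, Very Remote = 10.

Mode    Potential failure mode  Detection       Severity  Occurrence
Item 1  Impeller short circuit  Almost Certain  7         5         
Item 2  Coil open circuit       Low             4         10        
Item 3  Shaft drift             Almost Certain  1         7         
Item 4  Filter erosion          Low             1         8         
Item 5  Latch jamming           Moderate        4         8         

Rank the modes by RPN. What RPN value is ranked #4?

RPN = Severity × Occurrence × Detection:
  Item 1: 7 × 5 × 2 = 70
  Item 2: 4 × 10 × 7 = 280
  Item 3: 1 × 7 × 2 = 14
  Item 4: 1 × 8 × 7 = 56
  Item 5: 4 × 8 × 5 = 160
Sorted descending: 280, 160, 70, 56, 14.
The fourth-highest RPN is 56 (Item 4).

56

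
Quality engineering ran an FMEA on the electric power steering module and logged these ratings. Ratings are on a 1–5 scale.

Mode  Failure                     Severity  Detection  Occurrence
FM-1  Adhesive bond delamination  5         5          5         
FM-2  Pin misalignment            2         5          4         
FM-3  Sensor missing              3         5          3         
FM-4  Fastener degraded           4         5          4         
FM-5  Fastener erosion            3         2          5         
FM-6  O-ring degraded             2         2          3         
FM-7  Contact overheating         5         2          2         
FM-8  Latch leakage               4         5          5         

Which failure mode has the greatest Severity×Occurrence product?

FM-1

Criticality = Severity × Occurrence:
  FM-1: 5 × 5 = 25
  FM-2: 2 × 4 = 8
  FM-3: 3 × 3 = 9
  FM-4: 4 × 4 = 16
  FM-5: 3 × 5 = 15
  FM-6: 2 × 3 = 6
  FM-7: 5 × 2 = 10
  FM-8: 4 × 5 = 20
Highest criticality is 25 → FM-1.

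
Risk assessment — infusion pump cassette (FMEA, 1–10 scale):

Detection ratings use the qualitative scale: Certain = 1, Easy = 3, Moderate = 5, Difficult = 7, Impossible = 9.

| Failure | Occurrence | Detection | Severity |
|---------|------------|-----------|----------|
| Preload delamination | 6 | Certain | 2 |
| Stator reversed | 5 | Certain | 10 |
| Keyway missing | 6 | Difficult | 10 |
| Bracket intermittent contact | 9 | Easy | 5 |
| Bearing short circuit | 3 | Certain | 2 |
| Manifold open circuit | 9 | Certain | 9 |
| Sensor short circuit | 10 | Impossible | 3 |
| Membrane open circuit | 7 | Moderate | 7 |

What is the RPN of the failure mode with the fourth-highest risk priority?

135

RPN = Severity × Occurrence × Detection:
  Preload delamination: 2 × 6 × 1 = 12
  Stator reversed: 10 × 5 × 1 = 50
  Keyway missing: 10 × 6 × 7 = 420
  Bracket intermittent contact: 5 × 9 × 3 = 135
  Bearing short circuit: 2 × 3 × 1 = 6
  Manifold open circuit: 9 × 9 × 1 = 81
  Sensor short circuit: 3 × 10 × 9 = 270
  Membrane open circuit: 7 × 7 × 5 = 245
Sorted descending: 420, 270, 245, 135, 81, 50, 12, 6.
The fourth-highest RPN is 135 (Bracket intermittent contact).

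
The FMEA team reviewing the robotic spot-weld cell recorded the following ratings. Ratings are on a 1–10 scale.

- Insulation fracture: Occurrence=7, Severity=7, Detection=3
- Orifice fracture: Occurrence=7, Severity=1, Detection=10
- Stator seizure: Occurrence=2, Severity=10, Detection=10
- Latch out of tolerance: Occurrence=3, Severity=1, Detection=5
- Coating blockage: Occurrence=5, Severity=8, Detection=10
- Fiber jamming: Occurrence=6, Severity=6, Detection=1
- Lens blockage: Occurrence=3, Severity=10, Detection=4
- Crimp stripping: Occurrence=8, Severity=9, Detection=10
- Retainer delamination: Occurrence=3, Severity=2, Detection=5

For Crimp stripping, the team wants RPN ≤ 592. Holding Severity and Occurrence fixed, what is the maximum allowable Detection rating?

8

Crimp stripping: S=9, O=8, D=10 → current RPN = 720.
Fixed product = 72. Need 72 × D ≤ 592, so D ≤ 592/72 = 8.22.
Maximum integer Detection rating = 8 (gives RPN 576; D=9 would give 648 > 592).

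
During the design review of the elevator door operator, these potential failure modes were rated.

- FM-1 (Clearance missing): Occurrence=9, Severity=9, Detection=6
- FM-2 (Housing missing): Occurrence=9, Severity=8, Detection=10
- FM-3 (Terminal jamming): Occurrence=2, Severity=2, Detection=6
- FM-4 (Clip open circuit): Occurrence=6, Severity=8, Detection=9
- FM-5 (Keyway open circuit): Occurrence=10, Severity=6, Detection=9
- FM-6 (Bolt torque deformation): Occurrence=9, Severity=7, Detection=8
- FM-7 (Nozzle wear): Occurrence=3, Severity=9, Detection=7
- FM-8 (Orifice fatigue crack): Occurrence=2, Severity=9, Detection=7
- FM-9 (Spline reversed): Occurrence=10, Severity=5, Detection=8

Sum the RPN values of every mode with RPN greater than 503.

1764

RPN = Severity × Occurrence × Detection:
  FM-1: 9 × 9 × 6 = 486
  FM-2: 8 × 9 × 10 = 720
  FM-3: 2 × 2 × 6 = 24
  FM-4: 8 × 6 × 9 = 432
  FM-5: 6 × 10 × 9 = 540
  FM-6: 7 × 9 × 8 = 504
  FM-7: 9 × 3 × 7 = 189
  FM-8: 9 × 2 × 7 = 126
  FM-9: 5 × 10 × 8 = 400
RPN > 503: FM-2 (720), FM-5 (540), FM-6 (504).
Sum: 720 + 540 + 504 = 1764.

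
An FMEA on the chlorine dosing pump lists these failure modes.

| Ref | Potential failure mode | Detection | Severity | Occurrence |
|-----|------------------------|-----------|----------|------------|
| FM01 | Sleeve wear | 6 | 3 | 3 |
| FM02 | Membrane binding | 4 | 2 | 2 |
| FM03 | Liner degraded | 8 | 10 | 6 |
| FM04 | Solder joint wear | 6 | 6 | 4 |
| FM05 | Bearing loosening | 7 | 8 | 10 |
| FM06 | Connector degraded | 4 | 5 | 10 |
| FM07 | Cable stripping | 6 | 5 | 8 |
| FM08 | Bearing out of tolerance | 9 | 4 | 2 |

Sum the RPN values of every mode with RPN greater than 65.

1696

RPN = Severity × Occurrence × Detection:
  FM01: 3 × 3 × 6 = 54
  FM02: 2 × 2 × 4 = 16
  FM03: 10 × 6 × 8 = 480
  FM04: 6 × 4 × 6 = 144
  FM05: 8 × 10 × 7 = 560
  FM06: 5 × 10 × 4 = 200
  FM07: 5 × 8 × 6 = 240
  FM08: 4 × 2 × 9 = 72
RPN > 65: FM03 (480), FM04 (144), FM05 (560), FM06 (200), FM07 (240), FM08 (72).
Sum: 480 + 144 + 560 + 200 + 240 + 72 = 1696.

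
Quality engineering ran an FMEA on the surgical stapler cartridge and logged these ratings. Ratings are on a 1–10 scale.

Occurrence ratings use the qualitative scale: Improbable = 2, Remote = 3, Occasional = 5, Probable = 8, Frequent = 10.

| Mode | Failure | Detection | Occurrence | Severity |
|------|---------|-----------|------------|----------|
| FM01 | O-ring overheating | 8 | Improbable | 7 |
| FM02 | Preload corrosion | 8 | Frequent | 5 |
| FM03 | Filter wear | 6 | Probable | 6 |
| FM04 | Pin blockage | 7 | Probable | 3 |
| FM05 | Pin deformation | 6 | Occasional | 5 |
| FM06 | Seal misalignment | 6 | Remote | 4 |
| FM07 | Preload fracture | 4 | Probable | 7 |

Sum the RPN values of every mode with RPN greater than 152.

1080

RPN = Severity × Occurrence × Detection:
  FM01: 7 × 2 × 8 = 112
  FM02: 5 × 10 × 8 = 400
  FM03: 6 × 8 × 6 = 288
  FM04: 3 × 8 × 7 = 168
  FM05: 5 × 5 × 6 = 150
  FM06: 4 × 3 × 6 = 72
  FM07: 7 × 8 × 4 = 224
RPN > 152: FM02 (400), FM03 (288), FM04 (168), FM07 (224).
Sum: 400 + 288 + 168 + 224 = 1080.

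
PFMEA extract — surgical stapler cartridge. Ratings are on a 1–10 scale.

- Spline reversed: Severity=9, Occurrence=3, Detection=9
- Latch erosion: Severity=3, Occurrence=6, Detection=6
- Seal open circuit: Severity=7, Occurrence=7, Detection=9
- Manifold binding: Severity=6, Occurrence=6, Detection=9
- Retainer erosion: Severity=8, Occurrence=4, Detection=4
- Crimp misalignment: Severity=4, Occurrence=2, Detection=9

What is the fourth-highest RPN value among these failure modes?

128

RPN = Severity × Occurrence × Detection:
  Spline reversed: 9 × 3 × 9 = 243
  Latch erosion: 3 × 6 × 6 = 108
  Seal open circuit: 7 × 7 × 9 = 441
  Manifold binding: 6 × 6 × 9 = 324
  Retainer erosion: 8 × 4 × 4 = 128
  Crimp misalignment: 4 × 2 × 9 = 72
Sorted descending: 441, 324, 243, 128, 108, 72.
The fourth-highest RPN is 128 (Retainer erosion).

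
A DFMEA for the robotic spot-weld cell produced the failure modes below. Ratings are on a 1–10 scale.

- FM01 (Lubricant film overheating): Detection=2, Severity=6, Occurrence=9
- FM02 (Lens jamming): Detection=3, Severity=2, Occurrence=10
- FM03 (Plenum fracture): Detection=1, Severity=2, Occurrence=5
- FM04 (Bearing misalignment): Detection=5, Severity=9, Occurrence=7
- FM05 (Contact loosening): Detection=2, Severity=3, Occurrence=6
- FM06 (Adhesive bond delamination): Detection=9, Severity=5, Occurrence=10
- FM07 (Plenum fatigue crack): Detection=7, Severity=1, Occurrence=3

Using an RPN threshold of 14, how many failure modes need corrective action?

6

RPN = Severity × Occurrence × Detection:
  FM01: 6 × 9 × 2 = 108
  FM02: 2 × 10 × 3 = 60
  FM03: 2 × 5 × 1 = 10
  FM04: 9 × 7 × 5 = 315
  FM05: 3 × 6 × 2 = 36
  FM06: 5 × 10 × 9 = 450
  FM07: 1 × 3 × 7 = 21
Modes with RPN ≥ 14: FM01 (108), FM02 (60), FM04 (315), FM05 (36), FM06 (450), FM07 (21) → 6.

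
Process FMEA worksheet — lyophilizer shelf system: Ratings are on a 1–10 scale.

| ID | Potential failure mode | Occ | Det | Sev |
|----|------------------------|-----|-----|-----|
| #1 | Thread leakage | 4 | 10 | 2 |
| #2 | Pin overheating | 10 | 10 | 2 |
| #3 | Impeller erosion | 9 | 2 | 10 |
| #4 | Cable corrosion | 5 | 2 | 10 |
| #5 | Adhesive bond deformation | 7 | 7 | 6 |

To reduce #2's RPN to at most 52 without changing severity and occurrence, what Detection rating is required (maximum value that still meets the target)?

2

#2: S=2, O=10, D=10 → current RPN = 200.
Fixed product = 20. Need 20 × D ≤ 52, so D ≤ 52/20 = 2.60.
Maximum integer Detection rating = 2 (gives RPN 40; D=3 would give 60 > 52).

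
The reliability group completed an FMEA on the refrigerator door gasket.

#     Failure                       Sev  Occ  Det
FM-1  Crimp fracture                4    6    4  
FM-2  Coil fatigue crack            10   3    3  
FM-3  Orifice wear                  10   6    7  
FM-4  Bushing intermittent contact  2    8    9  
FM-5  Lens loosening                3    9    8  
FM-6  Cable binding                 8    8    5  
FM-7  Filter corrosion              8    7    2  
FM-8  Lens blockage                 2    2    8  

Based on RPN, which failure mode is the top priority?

FM-3

RPN = Severity × Occurrence × Detection:
  FM-1: 4 × 6 × 4 = 96
  FM-2: 10 × 3 × 3 = 90
  FM-3: 10 × 6 × 7 = 420
  FM-4: 2 × 8 × 9 = 144
  FM-5: 3 × 9 × 8 = 216
  FM-6: 8 × 8 × 5 = 320
  FM-7: 8 × 7 × 2 = 112
  FM-8: 2 × 2 × 8 = 32
Highest RPN is 420 → FM-3.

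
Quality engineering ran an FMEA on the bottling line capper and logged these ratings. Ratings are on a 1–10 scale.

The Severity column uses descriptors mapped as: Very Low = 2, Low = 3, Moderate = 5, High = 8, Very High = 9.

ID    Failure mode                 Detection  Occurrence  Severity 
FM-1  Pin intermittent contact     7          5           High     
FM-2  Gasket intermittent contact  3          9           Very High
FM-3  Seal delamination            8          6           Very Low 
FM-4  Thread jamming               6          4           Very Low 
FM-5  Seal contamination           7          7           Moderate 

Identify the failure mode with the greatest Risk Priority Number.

FM-1

RPN = Severity × Occurrence × Detection:
  FM-1: 8 × 5 × 7 = 280
  FM-2: 9 × 9 × 3 = 243
  FM-3: 2 × 6 × 8 = 96
  FM-4: 2 × 4 × 6 = 48
  FM-5: 5 × 7 × 7 = 245
Highest RPN is 280 → FM-1.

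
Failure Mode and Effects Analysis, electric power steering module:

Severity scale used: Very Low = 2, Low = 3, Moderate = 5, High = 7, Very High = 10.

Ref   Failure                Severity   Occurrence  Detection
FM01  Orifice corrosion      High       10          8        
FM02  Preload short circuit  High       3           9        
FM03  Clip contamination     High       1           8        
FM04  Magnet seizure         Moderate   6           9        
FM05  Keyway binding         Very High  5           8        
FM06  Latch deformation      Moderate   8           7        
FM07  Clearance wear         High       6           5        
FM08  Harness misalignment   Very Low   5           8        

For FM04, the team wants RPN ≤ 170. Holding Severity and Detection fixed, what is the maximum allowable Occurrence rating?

FM04: S=5, O=6, D=9 → current RPN = 270.
Fixed product = 45. Need 45 × O ≤ 170, so O ≤ 170/45 = 3.78.
Maximum integer Occurrence rating = 3 (gives RPN 135; O=4 would give 180 > 170).

3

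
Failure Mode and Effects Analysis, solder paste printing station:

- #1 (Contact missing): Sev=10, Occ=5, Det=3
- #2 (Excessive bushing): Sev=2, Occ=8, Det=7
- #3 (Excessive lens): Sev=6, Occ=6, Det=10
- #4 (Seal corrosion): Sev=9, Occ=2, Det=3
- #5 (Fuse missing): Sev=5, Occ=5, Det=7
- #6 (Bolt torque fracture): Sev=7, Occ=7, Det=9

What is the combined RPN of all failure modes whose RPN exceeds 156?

976

RPN = Severity × Occurrence × Detection:
  #1: 10 × 5 × 3 = 150
  #2: 2 × 8 × 7 = 112
  #3: 6 × 6 × 10 = 360
  #4: 9 × 2 × 3 = 54
  #5: 5 × 5 × 7 = 175
  #6: 7 × 7 × 9 = 441
RPN > 156: #3 (360), #5 (175), #6 (441).
Sum: 360 + 175 + 441 = 976.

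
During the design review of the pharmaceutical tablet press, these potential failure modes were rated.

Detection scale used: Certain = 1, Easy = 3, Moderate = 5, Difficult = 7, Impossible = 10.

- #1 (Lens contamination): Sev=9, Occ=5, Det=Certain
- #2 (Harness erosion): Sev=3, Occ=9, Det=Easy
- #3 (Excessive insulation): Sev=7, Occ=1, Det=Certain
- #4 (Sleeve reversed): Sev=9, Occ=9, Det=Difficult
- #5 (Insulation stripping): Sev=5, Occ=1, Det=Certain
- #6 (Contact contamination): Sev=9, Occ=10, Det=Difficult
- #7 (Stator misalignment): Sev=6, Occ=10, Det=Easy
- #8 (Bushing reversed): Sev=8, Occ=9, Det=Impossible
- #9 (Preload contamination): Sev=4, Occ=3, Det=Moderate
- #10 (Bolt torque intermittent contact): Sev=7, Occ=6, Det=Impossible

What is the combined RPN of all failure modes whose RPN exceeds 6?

RPN = Severity × Occurrence × Detection:
  #1: 9 × 5 × 1 = 45
  #2: 3 × 9 × 3 = 81
  #3: 7 × 1 × 1 = 7
  #4: 9 × 9 × 7 = 567
  #5: 5 × 1 × 1 = 5
  #6: 9 × 10 × 7 = 630
  #7: 6 × 10 × 3 = 180
  #8: 8 × 9 × 10 = 720
  #9: 4 × 3 × 5 = 60
  #10: 7 × 6 × 10 = 420
RPN > 6: #1 (45), #2 (81), #3 (7), #4 (567), #6 (630), #7 (180), #8 (720), #9 (60), #10 (420).
Sum: 45 + 81 + 7 + 567 + 630 + 180 + 720 + 60 + 420 = 2710.

2710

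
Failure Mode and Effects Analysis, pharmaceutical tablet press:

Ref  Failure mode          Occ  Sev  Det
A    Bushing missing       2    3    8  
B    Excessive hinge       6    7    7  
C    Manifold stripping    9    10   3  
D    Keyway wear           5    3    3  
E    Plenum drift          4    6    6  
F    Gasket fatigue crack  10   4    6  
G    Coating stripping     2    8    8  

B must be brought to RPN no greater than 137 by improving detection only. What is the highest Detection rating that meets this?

3

B: S=7, O=6, D=7 → current RPN = 294.
Fixed product = 42. Need 42 × D ≤ 137, so D ≤ 137/42 = 3.26.
Maximum integer Detection rating = 3 (gives RPN 126; D=4 would give 168 > 137).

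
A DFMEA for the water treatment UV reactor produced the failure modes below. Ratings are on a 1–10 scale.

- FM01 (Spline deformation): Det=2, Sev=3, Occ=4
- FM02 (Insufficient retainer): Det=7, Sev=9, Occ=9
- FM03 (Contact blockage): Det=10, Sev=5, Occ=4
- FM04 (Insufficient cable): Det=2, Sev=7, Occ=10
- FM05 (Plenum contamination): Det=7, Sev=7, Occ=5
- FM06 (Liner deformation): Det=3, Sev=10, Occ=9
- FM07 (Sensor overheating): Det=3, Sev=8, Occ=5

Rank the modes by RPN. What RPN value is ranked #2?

RPN = Severity × Occurrence × Detection:
  FM01: 3 × 4 × 2 = 24
  FM02: 9 × 9 × 7 = 567
  FM03: 5 × 4 × 10 = 200
  FM04: 7 × 10 × 2 = 140
  FM05: 7 × 5 × 7 = 245
  FM06: 10 × 9 × 3 = 270
  FM07: 8 × 5 × 3 = 120
Sorted descending: 567, 270, 245, 200, 140, 120, 24.
The second-highest RPN is 270 (FM06).

270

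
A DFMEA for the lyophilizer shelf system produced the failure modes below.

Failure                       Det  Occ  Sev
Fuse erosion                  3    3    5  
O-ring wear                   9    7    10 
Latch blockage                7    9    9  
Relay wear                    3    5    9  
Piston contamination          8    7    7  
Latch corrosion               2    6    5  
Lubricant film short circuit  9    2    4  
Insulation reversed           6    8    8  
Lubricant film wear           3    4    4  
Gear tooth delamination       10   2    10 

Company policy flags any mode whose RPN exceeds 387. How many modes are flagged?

RPN = Severity × Occurrence × Detection:
  Fuse erosion: 5 × 3 × 3 = 45
  O-ring wear: 10 × 7 × 9 = 630
  Latch blockage: 9 × 9 × 7 = 567
  Relay wear: 9 × 5 × 3 = 135
  Piston contamination: 7 × 7 × 8 = 392
  Latch corrosion: 5 × 6 × 2 = 60
  Lubricant film short circuit: 4 × 2 × 9 = 72
  Insulation reversed: 8 × 8 × 6 = 384
  Lubricant film wear: 4 × 4 × 3 = 48
  Gear tooth delamination: 10 × 2 × 10 = 200
Modes with RPN > 387: O-ring wear (630), Latch blockage (567), Piston contamination (392) → 3.

3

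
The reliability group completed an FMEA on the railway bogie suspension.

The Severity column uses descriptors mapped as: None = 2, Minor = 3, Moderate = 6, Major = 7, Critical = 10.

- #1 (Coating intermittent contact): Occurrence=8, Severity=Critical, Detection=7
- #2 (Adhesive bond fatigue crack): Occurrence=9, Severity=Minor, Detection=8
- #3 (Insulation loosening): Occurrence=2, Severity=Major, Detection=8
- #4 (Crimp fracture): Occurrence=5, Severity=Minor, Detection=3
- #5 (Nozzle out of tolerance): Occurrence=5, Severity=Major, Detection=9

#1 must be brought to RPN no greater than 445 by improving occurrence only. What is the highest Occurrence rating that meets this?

#1: S=10, O=8, D=7 → current RPN = 560.
Fixed product = 70. Need 70 × O ≤ 445, so O ≤ 445/70 = 6.36.
Maximum integer Occurrence rating = 6 (gives RPN 420; O=7 would give 490 > 445).

6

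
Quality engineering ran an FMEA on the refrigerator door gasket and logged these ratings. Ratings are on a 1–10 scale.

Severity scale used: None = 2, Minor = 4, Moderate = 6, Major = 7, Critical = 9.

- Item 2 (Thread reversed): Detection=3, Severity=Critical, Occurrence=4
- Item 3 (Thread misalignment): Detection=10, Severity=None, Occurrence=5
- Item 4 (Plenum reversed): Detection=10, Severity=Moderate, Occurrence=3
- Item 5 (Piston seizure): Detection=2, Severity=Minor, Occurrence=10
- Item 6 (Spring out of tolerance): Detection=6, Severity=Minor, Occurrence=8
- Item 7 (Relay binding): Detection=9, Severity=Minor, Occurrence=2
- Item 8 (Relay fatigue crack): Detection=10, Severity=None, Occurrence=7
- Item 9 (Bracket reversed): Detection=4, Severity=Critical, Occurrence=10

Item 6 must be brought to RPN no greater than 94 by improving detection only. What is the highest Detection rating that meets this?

2

Item 6: S=4, O=8, D=6 → current RPN = 192.
Fixed product = 32. Need 32 × D ≤ 94, so D ≤ 94/32 = 2.94.
Maximum integer Detection rating = 2 (gives RPN 64; D=3 would give 96 > 94).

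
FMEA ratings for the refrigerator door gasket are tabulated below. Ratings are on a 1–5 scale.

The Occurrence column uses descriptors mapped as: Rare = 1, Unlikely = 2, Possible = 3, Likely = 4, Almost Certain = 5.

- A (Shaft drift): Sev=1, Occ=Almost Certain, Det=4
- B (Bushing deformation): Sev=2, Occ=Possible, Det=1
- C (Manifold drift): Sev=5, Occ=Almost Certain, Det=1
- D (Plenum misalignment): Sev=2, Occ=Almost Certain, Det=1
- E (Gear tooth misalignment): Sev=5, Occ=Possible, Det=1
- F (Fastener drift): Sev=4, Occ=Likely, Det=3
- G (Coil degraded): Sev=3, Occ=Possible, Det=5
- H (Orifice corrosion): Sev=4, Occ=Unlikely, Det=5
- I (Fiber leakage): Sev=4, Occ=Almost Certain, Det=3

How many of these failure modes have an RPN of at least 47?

RPN = Severity × Occurrence × Detection:
  A: 1 × 5 × 4 = 20
  B: 2 × 3 × 1 = 6
  C: 5 × 5 × 1 = 25
  D: 2 × 5 × 1 = 10
  E: 5 × 3 × 1 = 15
  F: 4 × 4 × 3 = 48
  G: 3 × 3 × 5 = 45
  H: 4 × 2 × 5 = 40
  I: 4 × 5 × 3 = 60
Modes with RPN ≥ 47: F (48), I (60) → 2.

2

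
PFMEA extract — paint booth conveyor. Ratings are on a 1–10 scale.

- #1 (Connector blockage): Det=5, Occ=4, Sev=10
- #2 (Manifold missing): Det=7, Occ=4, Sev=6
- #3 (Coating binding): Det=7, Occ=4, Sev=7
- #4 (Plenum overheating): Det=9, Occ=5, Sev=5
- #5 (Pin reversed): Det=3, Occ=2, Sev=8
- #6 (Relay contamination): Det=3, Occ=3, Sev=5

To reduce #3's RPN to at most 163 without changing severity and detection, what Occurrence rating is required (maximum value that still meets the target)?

3

#3: S=7, O=4, D=7 → current RPN = 196.
Fixed product = 49. Need 49 × O ≤ 163, so O ≤ 163/49 = 3.33.
Maximum integer Occurrence rating = 3 (gives RPN 147; O=4 would give 196 > 163).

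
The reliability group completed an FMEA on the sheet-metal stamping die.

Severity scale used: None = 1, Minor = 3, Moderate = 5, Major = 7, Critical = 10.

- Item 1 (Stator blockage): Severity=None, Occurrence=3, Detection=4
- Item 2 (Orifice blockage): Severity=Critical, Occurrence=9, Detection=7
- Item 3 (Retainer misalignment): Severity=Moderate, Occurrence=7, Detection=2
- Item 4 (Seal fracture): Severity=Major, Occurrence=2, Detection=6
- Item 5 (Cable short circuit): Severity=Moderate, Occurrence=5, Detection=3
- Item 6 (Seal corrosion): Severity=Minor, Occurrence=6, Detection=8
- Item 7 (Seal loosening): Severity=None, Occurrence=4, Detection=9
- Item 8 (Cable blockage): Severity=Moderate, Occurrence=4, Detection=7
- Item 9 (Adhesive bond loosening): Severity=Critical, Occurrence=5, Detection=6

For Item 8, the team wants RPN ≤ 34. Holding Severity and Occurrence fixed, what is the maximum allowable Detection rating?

1

Item 8: S=5, O=4, D=7 → current RPN = 140.
Fixed product = 20. Need 20 × D ≤ 34, so D ≤ 34/20 = 1.70.
Maximum integer Detection rating = 1 (gives RPN 20; D=2 would give 40 > 34).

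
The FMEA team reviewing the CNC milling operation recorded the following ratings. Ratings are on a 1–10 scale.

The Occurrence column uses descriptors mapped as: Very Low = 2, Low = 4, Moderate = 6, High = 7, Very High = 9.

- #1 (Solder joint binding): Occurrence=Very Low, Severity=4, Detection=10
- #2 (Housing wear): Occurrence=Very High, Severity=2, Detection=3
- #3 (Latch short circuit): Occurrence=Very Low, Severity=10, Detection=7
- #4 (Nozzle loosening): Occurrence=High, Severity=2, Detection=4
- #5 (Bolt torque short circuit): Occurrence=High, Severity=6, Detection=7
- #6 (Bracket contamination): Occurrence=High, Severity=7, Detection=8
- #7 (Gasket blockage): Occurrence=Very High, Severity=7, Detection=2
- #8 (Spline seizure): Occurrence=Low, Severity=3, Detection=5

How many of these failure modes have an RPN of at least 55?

7

RPN = Severity × Occurrence × Detection:
  #1: 4 × 2 × 10 = 80
  #2: 2 × 9 × 3 = 54
  #3: 10 × 2 × 7 = 140
  #4: 2 × 7 × 4 = 56
  #5: 6 × 7 × 7 = 294
  #6: 7 × 7 × 8 = 392
  #7: 7 × 9 × 2 = 126
  #8: 3 × 4 × 5 = 60
Modes with RPN ≥ 55: #1 (80), #3 (140), #4 (56), #5 (294), #6 (392), #7 (126), #8 (60) → 7.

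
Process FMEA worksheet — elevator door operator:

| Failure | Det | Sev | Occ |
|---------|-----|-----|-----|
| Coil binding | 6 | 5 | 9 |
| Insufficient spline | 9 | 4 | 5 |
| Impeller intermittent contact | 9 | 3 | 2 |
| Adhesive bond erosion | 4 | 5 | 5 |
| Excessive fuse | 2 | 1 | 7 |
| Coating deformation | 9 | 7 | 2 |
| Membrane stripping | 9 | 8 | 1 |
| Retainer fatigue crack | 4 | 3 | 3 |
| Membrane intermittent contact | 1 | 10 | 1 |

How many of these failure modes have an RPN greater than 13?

RPN = Severity × Occurrence × Detection:
  Coil binding: 5 × 9 × 6 = 270
  Insufficient spline: 4 × 5 × 9 = 180
  Impeller intermittent contact: 3 × 2 × 9 = 54
  Adhesive bond erosion: 5 × 5 × 4 = 100
  Excessive fuse: 1 × 7 × 2 = 14
  Coating deformation: 7 × 2 × 9 = 126
  Membrane stripping: 8 × 1 × 9 = 72
  Retainer fatigue crack: 3 × 3 × 4 = 36
  Membrane intermittent contact: 10 × 1 × 1 = 10
Modes with RPN > 13: Coil binding (270), Insufficient spline (180), Impeller intermittent contact (54), Adhesive bond erosion (100), Excessive fuse (14), Coating deformation (126), Membrane stripping (72), Retainer fatigue crack (36) → 8.

8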